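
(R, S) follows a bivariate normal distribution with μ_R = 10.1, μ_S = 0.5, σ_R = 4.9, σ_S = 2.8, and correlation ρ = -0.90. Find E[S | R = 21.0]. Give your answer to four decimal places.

The regression of S on R has slope ρ·σ_S/σ_R and passes through (μ_R, μ_S).
E[S | R=21.0] = 0.5 + (-0.90)·(2.8/4.9)·(21.0 − (10.1)) = 0.5 + (-0.514286)·(10.9) = -5.1057.

-5.1057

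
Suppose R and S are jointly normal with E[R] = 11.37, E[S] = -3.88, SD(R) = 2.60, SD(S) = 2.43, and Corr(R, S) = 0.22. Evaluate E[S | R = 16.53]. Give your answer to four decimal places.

-2.8190

For a bivariate normal, E[S | R=x] = μ_S + ρ·(σ_S/σ_R)·(x − μ_R).
E[S | R=16.53] = -3.88 + (0.22)·(2.43/2.60)·(16.53 − (11.37)) = -3.88 + (0.20562)·(5.16) = -2.8190.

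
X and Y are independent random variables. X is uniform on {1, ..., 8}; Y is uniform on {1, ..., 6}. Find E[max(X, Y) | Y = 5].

Outcomes with Y = 5: (1,5), (2,5), (3,5), (4,5), (5,5), (6,5), (7,5), (8,5), each with probability 1/48.
E[max(X, Y) | Y = 5] = (5 + 5 + 5 + 5 + 5 + 6 + 7 + 8) / 8 = 23/4.

23/4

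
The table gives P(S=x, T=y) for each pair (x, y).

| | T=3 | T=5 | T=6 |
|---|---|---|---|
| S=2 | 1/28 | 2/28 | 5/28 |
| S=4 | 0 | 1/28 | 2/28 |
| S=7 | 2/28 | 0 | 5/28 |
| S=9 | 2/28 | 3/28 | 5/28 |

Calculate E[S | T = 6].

98/17

P(T = 6) = 17/28.
Σ S·P over the event = 2·(5/28) + 4·(2/28) + 7·(5/28) + 9·(5/28) = 7/2.
E[S | T = 6] = (7/2) / (17/28) = 98/17.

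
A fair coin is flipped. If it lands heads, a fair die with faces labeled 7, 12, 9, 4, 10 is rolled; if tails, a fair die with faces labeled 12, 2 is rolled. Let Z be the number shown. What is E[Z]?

77/10

E[Z | heads] = (7+12+9+4+10)/5 = 42/5.
E[Z | tails] = (12+2)/2 = 7.
By the law of total expectation,
E[Z] = (1/2)·(42/5) + (1/2)·(7) = 77/10.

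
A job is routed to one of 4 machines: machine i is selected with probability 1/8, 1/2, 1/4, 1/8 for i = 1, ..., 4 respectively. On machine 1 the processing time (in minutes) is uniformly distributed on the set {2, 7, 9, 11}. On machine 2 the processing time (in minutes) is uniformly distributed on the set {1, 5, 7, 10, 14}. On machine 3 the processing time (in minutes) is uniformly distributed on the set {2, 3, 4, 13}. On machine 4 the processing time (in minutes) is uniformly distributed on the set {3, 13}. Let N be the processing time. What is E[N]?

E[N | machine 1] = (2+7+9+11)/4 = 29/4.
E[N | machine 2] = (1+5+7+10+14)/5 = 37/5.
E[N | machine 3] = (2+3+4+13)/4 = 11/2.
E[N | machine 4] = (3+13)/2 = 8.
E[N] = (1/8)·(29/4) + (1/2)·(37/5) + (1/4)·(11/2) + (1/8)·(8) = 1117/160.

1117/160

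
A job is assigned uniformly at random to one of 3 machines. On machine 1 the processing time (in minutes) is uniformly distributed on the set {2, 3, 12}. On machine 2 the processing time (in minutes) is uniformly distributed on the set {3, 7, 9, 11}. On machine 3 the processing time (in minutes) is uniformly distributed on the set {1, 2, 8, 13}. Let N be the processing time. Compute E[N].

E[N | machine 1] = (2+3+12)/3 = 17/3.
E[N | machine 2] = (3+7+9+11)/4 = 15/2.
E[N | machine 3] = (1+2+8+13)/4 = 6.
E[N] = (1/3)·(17/3) + (1/3)·(15/2) + (1/3)·(6) = 115/18.

115/18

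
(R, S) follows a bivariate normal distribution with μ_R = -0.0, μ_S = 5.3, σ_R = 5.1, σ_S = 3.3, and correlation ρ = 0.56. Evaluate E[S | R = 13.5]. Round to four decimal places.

10.1918

The regression of S on R has slope ρ·σ_S/σ_R and passes through (μ_R, μ_S).
E[S | R=13.5] = 5.3 + (0.56)·(3.3/5.1)·(13.5 − (-0.0)) = 5.3 + (0.362353)·(13.5) = 10.1918.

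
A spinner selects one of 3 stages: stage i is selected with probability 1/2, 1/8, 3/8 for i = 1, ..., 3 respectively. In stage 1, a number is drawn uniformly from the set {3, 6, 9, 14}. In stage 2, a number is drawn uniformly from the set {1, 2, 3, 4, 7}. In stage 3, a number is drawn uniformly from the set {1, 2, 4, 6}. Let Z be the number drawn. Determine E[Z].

903/160

E[Z | stage 1] = (3+6+9+14)/4 = 8.
E[Z | stage 2] = (1+2+3+4+7)/5 = 17/5.
E[Z | stage 3] = (1+2+4+6)/4 = 13/4.
E[Z] = (1/2)·(8) + (1/8)·(17/5) + (3/8)·(13/4) = 903/160.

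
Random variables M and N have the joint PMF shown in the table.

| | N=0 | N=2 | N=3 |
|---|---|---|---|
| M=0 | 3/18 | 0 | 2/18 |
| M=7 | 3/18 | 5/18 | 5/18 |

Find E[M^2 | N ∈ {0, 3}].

P(N ∈ {0, 3}) = 13/18.
Σ M^2·P over the event = 0·(3/18) + 0·(2/18) + 49·(3/18) + 49·(5/18) = 196/9.
E[M^2 | N ∈ {0, 3}] = (196/9) / (13/18) = 392/13.

392/13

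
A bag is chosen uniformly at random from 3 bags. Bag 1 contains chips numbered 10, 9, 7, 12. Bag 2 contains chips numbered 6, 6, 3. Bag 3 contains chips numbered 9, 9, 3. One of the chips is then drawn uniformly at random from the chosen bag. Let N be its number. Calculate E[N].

E[N | bag 1] = (10+9+7+12)/4 = 19/2.
E[N | bag 2] = (6+6+3)/3 = 5.
E[N | bag 3] = (9+9+3)/3 = 7.
E[N] = (1/3)·(19/2) + (1/3)·(5) + (1/3)·(7) = 43/6.

43/6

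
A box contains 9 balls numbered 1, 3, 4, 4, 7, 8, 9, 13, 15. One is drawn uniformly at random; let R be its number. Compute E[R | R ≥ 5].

P(R ≥ 5) = 5/9.
Σ over the event: 7·1/9 + 8·1/9 + 9·1/9 + 13·1/9 + 15·1/9 = 52/9.
E[R | R ≥ 5] = (52/9) / (5/9) = 52/5.

52/5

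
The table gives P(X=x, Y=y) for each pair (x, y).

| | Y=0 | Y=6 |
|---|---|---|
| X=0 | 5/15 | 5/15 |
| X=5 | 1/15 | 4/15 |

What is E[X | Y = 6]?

20/9

P(Y = 6) = 3/5.
Σ X·P over the event = 0·(5/15) + 5·(4/15) = 4/3.
E[X | Y = 6] = (4/3) / (3/5) = 20/9.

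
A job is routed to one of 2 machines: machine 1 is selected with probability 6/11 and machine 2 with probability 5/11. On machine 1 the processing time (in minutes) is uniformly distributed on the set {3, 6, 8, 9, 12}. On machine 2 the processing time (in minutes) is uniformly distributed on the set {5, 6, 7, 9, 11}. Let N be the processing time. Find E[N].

38/5

E[N | machine 1] = (3+6+8+9+12)/5 = 38/5.
E[N | machine 2] = (5+6+7+9+11)/5 = 38/5.
By the law of total expectation,
E[N] = (6/11)·(38/5) + (5/11)·(38/5) = 38/5.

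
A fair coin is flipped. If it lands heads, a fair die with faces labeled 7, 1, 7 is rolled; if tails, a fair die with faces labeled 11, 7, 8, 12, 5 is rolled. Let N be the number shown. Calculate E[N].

E[N | heads] = (7+1+7)/3 = 5.
E[N | tails] = (11+7+8+12+5)/5 = 43/5.
By the law of total expectation,
E[N] = (1/2)·(5) + (1/2)·(43/5) = 34/5.

34/5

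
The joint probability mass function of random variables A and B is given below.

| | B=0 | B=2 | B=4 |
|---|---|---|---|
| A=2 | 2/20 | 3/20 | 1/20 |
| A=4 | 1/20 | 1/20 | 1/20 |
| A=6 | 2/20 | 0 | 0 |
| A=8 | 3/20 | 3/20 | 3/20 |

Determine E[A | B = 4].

P(B = 4) = 1/4.
Σ A·P over the event = 2·(1/20) + 4·(1/20) + 8·(3/20) = 3/2.
E[A | B = 4] = (3/2) / (1/4) = 6.

6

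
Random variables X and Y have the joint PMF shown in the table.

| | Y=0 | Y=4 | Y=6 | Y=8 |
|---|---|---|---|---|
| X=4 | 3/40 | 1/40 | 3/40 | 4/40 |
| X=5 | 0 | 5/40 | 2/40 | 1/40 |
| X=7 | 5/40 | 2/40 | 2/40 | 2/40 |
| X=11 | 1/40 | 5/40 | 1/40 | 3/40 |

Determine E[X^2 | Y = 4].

844/13

P(Y = 4) = 13/40.
Σ X^2·P over the event = 16·(1/40) + 25·(5/40) + 49·(2/40) + 121·(5/40) = 211/10.
E[X^2 | Y = 4] = (211/10) / (13/40) = 844/13.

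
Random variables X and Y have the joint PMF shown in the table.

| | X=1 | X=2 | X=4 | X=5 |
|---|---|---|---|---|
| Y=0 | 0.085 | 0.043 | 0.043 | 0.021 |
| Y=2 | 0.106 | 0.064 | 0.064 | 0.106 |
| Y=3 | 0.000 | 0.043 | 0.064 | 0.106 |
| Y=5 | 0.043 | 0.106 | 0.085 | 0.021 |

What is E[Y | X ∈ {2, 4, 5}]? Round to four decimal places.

P(X ∈ {2, 4, 5}) = 0.766.
Summing Y·P(X=x,Y=y) over the conditioning event gives 2.167.
E[Y | X ∈ {2, 4, 5}] = (2.167) / (0.766) = 2.8290.

2.8290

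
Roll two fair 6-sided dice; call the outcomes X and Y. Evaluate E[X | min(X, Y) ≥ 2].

P(min(X, Y) ≥ 2) = 25/36.
Summing X·P(x,y) over outcomes with min(X, Y) ≥ 2 gives 25/9.
E[X | min(X, Y) ≥ 2] = (25/9) / (25/36) = 4.

4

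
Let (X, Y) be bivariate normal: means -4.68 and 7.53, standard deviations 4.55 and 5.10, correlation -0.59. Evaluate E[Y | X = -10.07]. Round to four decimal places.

11.0945

The regression of Y on X has slope ρ·σ_Y/σ_X and passes through (μ_X, μ_Y).
E[Y | X=-10.07] = 7.53 + (-0.59)·(5.10/4.55)·(-10.07 − (-4.68)) = 7.53 + (-0.66132)·(-5.39) = 11.0945.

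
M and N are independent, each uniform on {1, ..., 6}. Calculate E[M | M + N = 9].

9/2

P(M + N = 9) = 1/9.
Summing M·P(x,y) over outcomes with M + N = 9 gives 1/2.
E[M | M + N = 9] = (1/2) / (1/9) = 9/2.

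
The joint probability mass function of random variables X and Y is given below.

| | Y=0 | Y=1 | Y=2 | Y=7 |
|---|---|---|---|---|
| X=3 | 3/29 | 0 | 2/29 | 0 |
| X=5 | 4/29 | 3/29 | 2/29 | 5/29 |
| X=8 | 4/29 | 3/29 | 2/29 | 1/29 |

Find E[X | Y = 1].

13/2

P(Y = 1) = 6/29.
Σ X·P over the event = 5·(3/29) + 8·(3/29) = 39/29.
E[X | Y = 1] = (39/29) / (6/29) = 13/2.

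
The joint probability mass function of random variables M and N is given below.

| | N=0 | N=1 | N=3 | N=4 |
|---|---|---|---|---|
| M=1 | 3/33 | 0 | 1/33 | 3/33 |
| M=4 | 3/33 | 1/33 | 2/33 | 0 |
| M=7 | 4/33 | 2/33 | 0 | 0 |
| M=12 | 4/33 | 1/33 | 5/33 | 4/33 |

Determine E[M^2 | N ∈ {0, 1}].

1081/18

P(N ∈ {0, 1}) = 6/11.
Σ M^2·P over the event = 1·(3/33) + 16·(3/33) + 16·(1/33) + 49·(4/33) + 49·(2/33) + 144·(4/33) + 144·(1/33) = 1081/33.
E[M^2 | N ∈ {0, 1}] = (1081/33) / (6/11) = 1081/18.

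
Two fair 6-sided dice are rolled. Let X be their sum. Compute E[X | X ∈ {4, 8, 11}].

37/5

P(X ∈ {4, 8, 11}) = 5/18.
Σ over the event: 4·1/12 + 8·5/36 + 11·1/18 = 37/18.
E[X | X ∈ {4, 8, 11}] = (37/18) / (5/18) = 37/5.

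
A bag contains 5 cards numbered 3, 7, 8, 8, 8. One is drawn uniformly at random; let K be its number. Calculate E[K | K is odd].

5

P(K is odd) = 2/5.
Σ over the event: 3·1/5 + 7·1/5 = 2.
E[K | K is odd] = (2) / (2/5) = 5.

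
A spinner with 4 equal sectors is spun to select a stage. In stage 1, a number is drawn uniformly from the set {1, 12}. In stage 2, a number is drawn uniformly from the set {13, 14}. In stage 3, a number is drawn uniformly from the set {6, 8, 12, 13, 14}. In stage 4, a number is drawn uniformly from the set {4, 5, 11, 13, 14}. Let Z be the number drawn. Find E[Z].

10

E[Z | stage 1] = (1+12)/2 = 13/2.
E[Z | stage 2] = (13+14)/2 = 27/2.
E[Z | stage 3] = (6+8+12+13+14)/5 = 53/5.
E[Z | stage 4] = (4+5+11+13+14)/5 = 47/5.
E[Z] = (1/4)·(13/2) + (1/4)·(27/2) + (1/4)·(53/5) + (1/4)·(47/5) = 10.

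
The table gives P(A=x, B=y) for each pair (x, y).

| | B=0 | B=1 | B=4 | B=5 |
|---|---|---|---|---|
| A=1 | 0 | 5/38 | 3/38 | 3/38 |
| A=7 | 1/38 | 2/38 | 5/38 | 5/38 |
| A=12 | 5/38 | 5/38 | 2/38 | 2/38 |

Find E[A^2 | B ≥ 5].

P(B ≥ 5) = 5/19.
Σ A^2·P over the event = 1·(3/38) + 49·(5/38) + 144·(2/38) = 268/19.
E[A^2 | B ≥ 5] = (268/19) / (5/19) = 268/5.

268/5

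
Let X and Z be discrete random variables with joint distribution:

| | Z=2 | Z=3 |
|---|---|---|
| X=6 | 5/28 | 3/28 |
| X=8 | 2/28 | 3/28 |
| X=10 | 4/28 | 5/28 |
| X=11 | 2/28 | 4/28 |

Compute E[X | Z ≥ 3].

136/15

P(Z ≥ 3) = 15/28.
Σ X·P over the event = 6·(3/28) + 8·(3/28) + 10·(5/28) + 11·(4/28) = 34/7.
E[X | Z ≥ 3] = (34/7) / (15/28) = 136/15.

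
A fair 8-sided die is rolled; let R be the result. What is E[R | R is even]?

Given R is even, R is equally likely to be any of {2, 4, 6, 8}.
E[R | R is even] = (2 + 4 + 6 + 8) / 4 = 5.

5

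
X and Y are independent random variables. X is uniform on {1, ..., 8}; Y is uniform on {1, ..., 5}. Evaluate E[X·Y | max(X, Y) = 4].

64/7

P(max(X, Y) = 4) = 7/40.
Summing XY·P(x,y) over outcomes with max(X, Y) = 4 gives 8/5.
E[X·Y | max(X, Y) = 4] = (8/5) / (7/40) = 64/7.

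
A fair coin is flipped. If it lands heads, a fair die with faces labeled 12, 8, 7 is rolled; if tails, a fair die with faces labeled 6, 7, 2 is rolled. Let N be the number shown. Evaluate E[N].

7

E[N | heads] = (12+8+7)/3 = 9.
E[N | tails] = (6+7+2)/3 = 5.
By the law of total expectation,
E[N] = (1/2)·(9) + (1/2)·(5) = 7.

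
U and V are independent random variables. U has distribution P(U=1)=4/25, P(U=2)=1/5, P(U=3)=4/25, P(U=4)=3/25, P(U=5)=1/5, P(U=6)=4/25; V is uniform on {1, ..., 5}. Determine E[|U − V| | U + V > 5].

175/83

P(U + V > 5) = 83/125.
Summing |U−V|·P(x,y) over outcomes with U + V > 5 gives 7/5.
E[|U − V| | U + V > 5] = (7/5) / (83/125) = 175/83.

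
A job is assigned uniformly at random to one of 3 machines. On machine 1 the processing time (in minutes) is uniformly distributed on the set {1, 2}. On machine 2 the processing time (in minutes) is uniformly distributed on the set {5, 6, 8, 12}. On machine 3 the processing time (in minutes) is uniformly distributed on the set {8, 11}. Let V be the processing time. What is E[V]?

E[V | machine 1] = (1+2)/2 = 3/2.
E[V | machine 2] = (5+6+8+12)/4 = 31/4.
E[V | machine 3] = (8+11)/2 = 19/2.
By the law of total expectation,
E[V] = (1/3)·(3/2) + (1/3)·(31/4) + (1/3)·(19/2) = 25/4.

25/4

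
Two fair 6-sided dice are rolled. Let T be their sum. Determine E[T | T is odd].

7

P(T is odd) = 1/2.
Σ over the event: 3·1/18 + 5·1/9 + 7·1/6 + 9·1/9 + 11·1/18 = 7/2.
E[T | T is odd] = (7/2) / (1/2) = 7.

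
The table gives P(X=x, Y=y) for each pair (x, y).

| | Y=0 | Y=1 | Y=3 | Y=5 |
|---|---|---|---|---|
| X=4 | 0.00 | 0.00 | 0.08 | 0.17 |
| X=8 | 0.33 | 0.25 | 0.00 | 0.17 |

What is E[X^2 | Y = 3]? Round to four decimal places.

16.0000

P(Y = 3) = 0.08.
Σ X^2·P over the event = 16·(0.08) = 1.28.
E[X^2 | Y = 3] = (1.28) / (0.08) = 16.0000.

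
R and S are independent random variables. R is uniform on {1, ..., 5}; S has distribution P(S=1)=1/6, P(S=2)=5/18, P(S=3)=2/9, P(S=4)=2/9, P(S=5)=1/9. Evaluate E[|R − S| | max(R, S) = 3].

P(max(R, S) = 3) = 2/9.
Summing |R−S|·P(x,y) over outcomes with max(R, S) = 3 gives 23/90.
E[|R − S| | max(R, S) = 3] = (23/90) / (2/9) = 23/20.

23/20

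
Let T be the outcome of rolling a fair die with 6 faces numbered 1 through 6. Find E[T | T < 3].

Given T < 3, T is equally likely to be any of {1, 2}.
E[T | T < 3] = (1 + 2) / 2 = 3/2.

3/2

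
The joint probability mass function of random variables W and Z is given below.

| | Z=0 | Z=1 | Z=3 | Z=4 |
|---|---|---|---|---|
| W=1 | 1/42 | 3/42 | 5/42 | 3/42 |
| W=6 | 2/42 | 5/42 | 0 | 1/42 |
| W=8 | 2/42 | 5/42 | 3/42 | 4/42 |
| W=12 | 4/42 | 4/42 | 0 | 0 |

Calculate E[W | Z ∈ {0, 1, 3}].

227/34

P(Z ∈ {0, 1, 3}) = 17/21.
Summing W·P(W=x,Z=y) over the conditioning event gives 227/42.
E[W | Z ∈ {0, 1, 3}] = (227/42) / (17/21) = 227/34.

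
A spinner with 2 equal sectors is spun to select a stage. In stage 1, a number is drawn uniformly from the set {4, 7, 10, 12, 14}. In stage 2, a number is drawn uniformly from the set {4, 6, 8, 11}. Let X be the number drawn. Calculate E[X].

E[X | stage 1] = (4+7+10+12+14)/5 = 47/5.
E[X | stage 2] = (4+6+8+11)/4 = 29/4.
By the law of total expectation,
E[X] = (1/2)·(47/5) + (1/2)·(29/4) = 333/40.

333/40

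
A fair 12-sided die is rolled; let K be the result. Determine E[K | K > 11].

12

Given K > 11, K is equally likely to be any of {12}.
E[K | K > 11] = (12) / 1 = 12.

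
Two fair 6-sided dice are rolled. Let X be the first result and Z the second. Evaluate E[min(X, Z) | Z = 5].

10/3

Outcomes with Z = 5: (1,5), (2,5), (3,5), (4,5), (5,5), (6,5), each with probability 1/36.
E[min(X, Z) | Z = 5] = (1 + 2 + 3 + 4 + 5 + 5) / 6 = 10/3.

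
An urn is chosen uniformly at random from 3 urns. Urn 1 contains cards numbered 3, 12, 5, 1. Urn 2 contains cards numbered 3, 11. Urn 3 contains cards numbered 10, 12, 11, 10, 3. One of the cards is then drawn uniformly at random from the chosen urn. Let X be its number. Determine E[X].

143/20

E[X | urn 1] = (3+12+5+1)/4 = 21/4.
E[X | urn 2] = (3+11)/2 = 7.
E[X | urn 3] = (10+12+11+10+3)/5 = 46/5.
By the law of total expectation,
E[X] = (1/3)·(21/4) + (1/3)·(7) + (1/3)·(46/5) = 143/20.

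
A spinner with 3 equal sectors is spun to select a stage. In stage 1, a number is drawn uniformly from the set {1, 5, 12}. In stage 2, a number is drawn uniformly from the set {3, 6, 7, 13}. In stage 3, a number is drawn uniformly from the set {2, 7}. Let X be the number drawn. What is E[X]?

E[X | stage 1] = (1+5+12)/3 = 6.
E[X | stage 2] = (3+6+7+13)/4 = 29/4.
E[X | stage 3] = (2+7)/2 = 9/2.
By the law of total expectation,
E[X] = (1/3)·(6) + (1/3)·(29/4) + (1/3)·(9/2) = 71/12.

71/12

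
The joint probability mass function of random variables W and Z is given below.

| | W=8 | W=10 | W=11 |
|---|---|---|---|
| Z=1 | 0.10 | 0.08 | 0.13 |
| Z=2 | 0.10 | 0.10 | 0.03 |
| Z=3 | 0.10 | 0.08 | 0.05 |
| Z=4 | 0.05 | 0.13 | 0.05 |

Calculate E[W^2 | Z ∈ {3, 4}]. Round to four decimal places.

92.8261

P(Z ∈ {3, 4}) = 0.46.
Summing W^2·P(W=x,Z=y) over the conditioning event gives 42.70.
E[W^2 | Z ∈ {3, 4}] = (42.70) / (0.46) = 92.8261.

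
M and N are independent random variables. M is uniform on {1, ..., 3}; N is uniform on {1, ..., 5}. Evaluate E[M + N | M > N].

4

Outcomes with M > N: (2,1), (3,1), (3,2), each with probability 1/15.
E[M + N | M > N] = (3 + 4 + 5) / 3 = 4.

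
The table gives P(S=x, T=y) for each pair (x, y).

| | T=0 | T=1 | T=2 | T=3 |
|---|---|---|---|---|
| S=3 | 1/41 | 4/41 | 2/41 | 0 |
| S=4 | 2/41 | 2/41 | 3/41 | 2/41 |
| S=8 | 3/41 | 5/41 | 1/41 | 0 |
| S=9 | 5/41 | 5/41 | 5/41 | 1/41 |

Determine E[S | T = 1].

P(T = 1) = 16/41.
Σ S·P over the event = 3·(4/41) + 4·(2/41) + 8·(5/41) + 9·(5/41) = 105/41.
E[S | T = 1] = (105/41) / (16/41) = 105/16.

105/16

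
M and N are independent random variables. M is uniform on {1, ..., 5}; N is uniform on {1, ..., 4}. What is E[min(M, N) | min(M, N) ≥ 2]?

P(min(M, N) ≥ 2) = 3/5.
Summing min(M,N)·P(x,y) over outcomes with min(M, N) ≥ 2 gives 8/5.
E[min(M, N) | min(M, N) ≥ 2] = (8/5) / (3/5) = 8/3.

8/3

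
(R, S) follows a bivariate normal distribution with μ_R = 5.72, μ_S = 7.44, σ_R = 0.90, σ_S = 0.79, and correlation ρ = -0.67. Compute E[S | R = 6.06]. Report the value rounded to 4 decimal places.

7.2400

E[S | R=x] = μ_S + ρ(σ_S/σ_R)(x − μ_R) for jointly normal variables.
E[S | R=6.06] = 7.44 + (-0.67)·(0.79/0.90)·(6.06 − (5.72)) = 7.44 + (-0.58811)·(0.34) = 7.2400.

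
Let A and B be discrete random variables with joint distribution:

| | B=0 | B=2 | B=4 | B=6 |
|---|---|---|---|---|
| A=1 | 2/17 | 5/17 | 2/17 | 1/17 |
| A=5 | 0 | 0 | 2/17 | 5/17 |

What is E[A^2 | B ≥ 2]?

P(B ≥ 2) = 15/17.
Σ A^2·P over the event = 1·(5/17) + 1·(2/17) + 1·(1/17) + 25·(2/17) + 25·(5/17) = 183/17.
E[A^2 | B ≥ 2] = (183/17) / (15/17) = 61/5.

61/5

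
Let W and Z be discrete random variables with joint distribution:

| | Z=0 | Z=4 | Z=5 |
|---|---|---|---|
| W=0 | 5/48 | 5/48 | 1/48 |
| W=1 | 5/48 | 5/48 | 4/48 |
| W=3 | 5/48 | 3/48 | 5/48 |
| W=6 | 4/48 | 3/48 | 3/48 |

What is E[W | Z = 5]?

37/13

P(Z = 5) = 13/48.
Σ W·P over the event = 0·(1/48) + 1·(4/48) + 3·(5/48) + 6·(3/48) = 37/48.
E[W | Z = 5] = (37/48) / (13/48) = 37/13.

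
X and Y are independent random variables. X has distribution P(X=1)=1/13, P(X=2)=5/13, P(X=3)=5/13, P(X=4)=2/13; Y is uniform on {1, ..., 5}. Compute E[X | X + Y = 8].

23/7

P(X + Y = 8) = 7/65.
Summing X·P(x,y) over outcomes with X + Y = 8 gives 23/65.
E[X | X + Y = 8] = (23/65) / (7/65) = 23/7.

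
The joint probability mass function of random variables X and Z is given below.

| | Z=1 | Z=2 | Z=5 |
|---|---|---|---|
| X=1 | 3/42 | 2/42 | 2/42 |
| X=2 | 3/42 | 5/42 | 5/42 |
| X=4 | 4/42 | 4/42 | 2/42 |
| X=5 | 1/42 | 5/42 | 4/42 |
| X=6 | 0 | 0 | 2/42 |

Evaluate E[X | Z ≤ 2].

83/27

P(Z ≤ 2) = 9/14.
Summing X·P(X=x,Z=y) over the conditioning event gives 83/42.
E[X | Z ≤ 2] = (83/42) / (9/14) = 83/27.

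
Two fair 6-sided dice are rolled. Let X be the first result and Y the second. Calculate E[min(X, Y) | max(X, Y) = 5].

25/9

P(max(X, Y) = 5) = 1/4.
Summing min(X,Y)·P(x,y) over outcomes with max(X, Y) = 5 gives 25/36.
E[min(X, Y) | max(X, Y) = 5] = (25/36) / (1/4) = 25/9.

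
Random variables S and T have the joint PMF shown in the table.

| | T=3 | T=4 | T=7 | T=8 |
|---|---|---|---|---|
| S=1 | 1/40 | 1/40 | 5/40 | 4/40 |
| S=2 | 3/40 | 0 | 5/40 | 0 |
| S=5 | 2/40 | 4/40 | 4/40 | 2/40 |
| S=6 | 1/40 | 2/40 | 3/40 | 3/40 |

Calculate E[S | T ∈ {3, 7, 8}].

P(T ∈ {3, 7, 8}) = 33/40.
Summing S·P(S=x,T=y) over the conditioning event gives 27/10.
E[S | T ∈ {3, 7, 8}] = (27/10) / (33/40) = 36/11.

36/11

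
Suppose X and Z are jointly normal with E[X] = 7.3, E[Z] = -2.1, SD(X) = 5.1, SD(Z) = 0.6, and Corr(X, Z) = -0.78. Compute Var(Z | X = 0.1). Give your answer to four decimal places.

The conditional variance in a bivariate normal is σ_Z²(1 − ρ²), independent of x.
Var(Z | X=0.1) = (0.6)²·(1 − (-0.78)²) = 0.36·0.3916 = 0.1410.

0.1410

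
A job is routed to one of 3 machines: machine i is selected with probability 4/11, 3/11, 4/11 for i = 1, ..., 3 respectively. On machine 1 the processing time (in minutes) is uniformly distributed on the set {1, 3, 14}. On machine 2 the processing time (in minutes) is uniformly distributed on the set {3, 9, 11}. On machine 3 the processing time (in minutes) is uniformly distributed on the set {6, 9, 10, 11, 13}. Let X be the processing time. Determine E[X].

431/55

E[X | machine 1] = (1+3+14)/3 = 6.
E[X | machine 2] = (3+9+11)/3 = 23/3.
E[X | machine 3] = (6+9+10+11+13)/5 = 49/5.
E[X] = (4/11)·(6) + (3/11)·(23/3) + (4/11)·(49/5) = 431/55.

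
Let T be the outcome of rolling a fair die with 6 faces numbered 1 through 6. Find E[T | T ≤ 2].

Given T ≤ 2, T is equally likely to be any of {1, 2}.
E[T | T ≤ 2] = (1 + 2) / 2 = 3/2.

3/2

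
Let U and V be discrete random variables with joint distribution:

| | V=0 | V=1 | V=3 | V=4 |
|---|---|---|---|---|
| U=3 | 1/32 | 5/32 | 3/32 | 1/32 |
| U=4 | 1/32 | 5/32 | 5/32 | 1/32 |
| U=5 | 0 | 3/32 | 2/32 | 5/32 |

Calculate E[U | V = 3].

39/10

P(V = 3) = 5/16.
Σ U·P over the event = 3·(3/32) + 4·(5/32) + 5·(2/32) = 39/32.
E[U | V = 3] = (39/32) / (5/16) = 39/10.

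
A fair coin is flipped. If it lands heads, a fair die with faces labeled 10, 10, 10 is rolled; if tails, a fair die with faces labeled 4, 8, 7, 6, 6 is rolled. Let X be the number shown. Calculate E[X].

E[X | heads] = (10+10+10)/3 = 10.
E[X | tails] = (4+8+7+6+6)/5 = 31/5.
By the law of total expectation,
E[X] = (1/2)·(10) + (1/2)·(31/5) = 81/10.

81/10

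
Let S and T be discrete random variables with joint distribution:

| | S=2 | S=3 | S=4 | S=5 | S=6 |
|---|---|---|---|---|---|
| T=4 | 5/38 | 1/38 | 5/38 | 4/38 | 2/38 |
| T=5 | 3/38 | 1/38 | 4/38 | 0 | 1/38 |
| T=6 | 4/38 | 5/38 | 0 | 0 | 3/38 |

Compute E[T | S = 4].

40/9

P(S = 4) = 9/38.
Σ T·P over the event = 4·(5/38) + 5·(4/38) = 20/19.
E[T | S = 4] = (20/19) / (9/38) = 40/9.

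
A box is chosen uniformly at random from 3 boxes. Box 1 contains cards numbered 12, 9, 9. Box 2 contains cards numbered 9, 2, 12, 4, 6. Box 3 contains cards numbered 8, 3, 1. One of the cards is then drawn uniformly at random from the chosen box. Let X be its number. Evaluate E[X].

E[X | box 1] = (12+9+9)/3 = 10.
E[X | box 2] = (9+2+12+4+6)/5 = 33/5.
E[X | box 3] = (8+3+1)/3 = 4.
By the law of total expectation,
E[X] = (1/3)·(10) + (1/3)·(33/5) + (1/3)·(4) = 103/15.

103/15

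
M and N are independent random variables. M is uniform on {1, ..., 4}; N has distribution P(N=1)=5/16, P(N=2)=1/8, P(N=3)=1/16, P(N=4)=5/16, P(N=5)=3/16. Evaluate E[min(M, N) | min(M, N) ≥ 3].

31/9

P(min(M, N) ≥ 3) = 9/32.
Summing min(M,N)·P(x,y) over outcomes with min(M, N) ≥ 3 gives 31/32.
E[min(M, N) | min(M, N) ≥ 3] = (31/32) / (9/32) = 31/9.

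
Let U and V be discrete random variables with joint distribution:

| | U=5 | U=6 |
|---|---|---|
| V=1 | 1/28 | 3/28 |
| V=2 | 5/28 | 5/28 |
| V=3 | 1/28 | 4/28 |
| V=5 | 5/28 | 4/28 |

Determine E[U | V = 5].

P(V = 5) = 9/28.
Summing U·P(U=x,V=y) over the conditioning event gives 7/4.
E[U | V = 5] = (7/4) / (9/28) = 49/9.

49/9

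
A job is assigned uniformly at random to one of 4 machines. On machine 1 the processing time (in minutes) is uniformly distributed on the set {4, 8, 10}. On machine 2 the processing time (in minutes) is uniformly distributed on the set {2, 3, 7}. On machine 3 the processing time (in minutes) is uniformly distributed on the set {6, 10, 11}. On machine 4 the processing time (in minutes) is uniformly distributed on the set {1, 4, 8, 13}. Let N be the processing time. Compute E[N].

161/24

E[N | machine 1] = (4+8+10)/3 = 22/3.
E[N | machine 2] = (2+3+7)/3 = 4.
E[N | machine 3] = (6+10+11)/3 = 9.
E[N | machine 4] = (1+4+8+13)/4 = 13/2.
By the law of total expectation,
E[N] = (1/4)·(22/3) + (1/4)·(4) + (1/4)·(9) + (1/4)·(13/2) = 161/24.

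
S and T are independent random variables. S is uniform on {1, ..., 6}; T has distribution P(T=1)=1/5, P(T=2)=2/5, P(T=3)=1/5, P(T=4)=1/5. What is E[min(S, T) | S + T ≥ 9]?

P(S + T ≥ 9) = 1/10.
Summing min(S,T)·P(x,y) over outcomes with S + T ≥ 9 gives 11/30.
E[min(S, T) | S + T ≥ 9] = (11/30) / (1/10) = 11/3.

11/3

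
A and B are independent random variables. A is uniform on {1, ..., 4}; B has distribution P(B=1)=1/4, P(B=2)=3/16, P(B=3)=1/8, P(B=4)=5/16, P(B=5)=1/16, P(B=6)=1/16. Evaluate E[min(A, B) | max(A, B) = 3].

P(max(A, B) = 3) = 13/64.
Summing min(A,B)·P(x,y) over outcomes with max(A, B) = 3 gives 11/32.
E[min(A, B) | max(A, B) = 3] = (11/32) / (13/64) = 22/13.

22/13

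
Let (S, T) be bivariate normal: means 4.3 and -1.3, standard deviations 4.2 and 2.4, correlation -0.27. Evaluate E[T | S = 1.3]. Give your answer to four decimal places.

For a bivariate normal, E[T | S=x] = μ_T + ρ·(σ_T/σ_S)·(x − μ_S).
E[T | S=1.3] = -1.3 + (-0.27)·(2.4/4.2)·(1.3 − (4.3)) = -1.3 + (-0.15429)·(-3) = -0.8371.

-0.8371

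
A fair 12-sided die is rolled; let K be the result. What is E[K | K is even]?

7

Given K is even, K is equally likely to be any of {2, 4, 6, 8, 10, 12}.
E[K | K is even] = (2 + 4 + 6 + 8 + 10 + 12) / 6 = 7.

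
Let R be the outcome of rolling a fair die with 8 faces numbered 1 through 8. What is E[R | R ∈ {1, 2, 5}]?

P(R ∈ {1, 2, 5}) = 3/8.
Σ over the event: 1·1/8 + 2·1/8 + 5·1/8 = 1.
E[R | R ∈ {1, 2, 5}] = (1) / (3/8) = 8/3.

8/3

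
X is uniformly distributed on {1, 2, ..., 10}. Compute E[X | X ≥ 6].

8

Given X ≥ 6, X is equally likely to be any of {6, 7, 8, 9, 10}.
E[X | X ≥ 6] = (6 + 7 + 8 + 9 + 10) / 5 = 8.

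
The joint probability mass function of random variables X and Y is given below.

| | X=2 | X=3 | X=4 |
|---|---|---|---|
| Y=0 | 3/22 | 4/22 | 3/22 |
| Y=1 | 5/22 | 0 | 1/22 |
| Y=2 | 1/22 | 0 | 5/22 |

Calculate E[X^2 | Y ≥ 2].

P(Y ≥ 2) = 3/11.
Σ X^2·P over the event = 4·(1/22) + 16·(5/22) = 42/11.
E[X^2 | Y ≥ 2] = (42/11) / (3/11) = 14.

14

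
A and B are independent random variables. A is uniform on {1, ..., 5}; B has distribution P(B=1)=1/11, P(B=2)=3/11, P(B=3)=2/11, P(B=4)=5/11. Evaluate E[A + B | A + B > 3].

158/25

P(A + B > 3) = 10/11.
Summing (A+B)·P(x,y) over outcomes with A + B > 3 gives 316/55.
E[A + B | A + B > 3] = (316/55) / (10/11) = 158/25.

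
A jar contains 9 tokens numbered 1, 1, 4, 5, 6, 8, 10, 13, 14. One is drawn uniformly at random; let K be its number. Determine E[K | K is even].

42/5

P(K is even) = 5/9.
Σ over the event: 4·1/9 + 6·1/9 + 8·1/9 + 10·1/9 + 14·1/9 = 14/3.
E[K | K is even] = (14/3) / (5/9) = 42/5.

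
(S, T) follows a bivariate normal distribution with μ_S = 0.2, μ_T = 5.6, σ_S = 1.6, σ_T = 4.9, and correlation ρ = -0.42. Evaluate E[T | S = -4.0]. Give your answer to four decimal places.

E[T | S=x] = μ_T + ρ(σ_T/σ_S)(x − μ_S) for jointly normal variables.
E[T | S=-4.0] = 5.6 + (-0.42)·(4.9/1.6)·(-4.0 − (0.2)) = 5.6 + (-1.28625)·(-4.2) = 11.0023.

11.0023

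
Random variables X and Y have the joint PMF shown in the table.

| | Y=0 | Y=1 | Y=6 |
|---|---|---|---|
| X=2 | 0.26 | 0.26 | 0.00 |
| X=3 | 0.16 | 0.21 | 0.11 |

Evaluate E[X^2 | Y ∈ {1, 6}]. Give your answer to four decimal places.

6.7586

P(Y ∈ {1, 6}) = 0.58.
Summing X^2·P(X=x,Y=y) over the conditioning event gives 3.92.
E[X^2 | Y ∈ {1, 6}] = (3.92) / (0.58) = 6.7586.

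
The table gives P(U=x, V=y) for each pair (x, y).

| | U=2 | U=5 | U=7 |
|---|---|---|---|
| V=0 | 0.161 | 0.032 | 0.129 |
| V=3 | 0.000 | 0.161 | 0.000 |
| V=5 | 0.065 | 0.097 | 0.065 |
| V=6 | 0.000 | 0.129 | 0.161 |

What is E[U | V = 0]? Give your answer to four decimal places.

4.3012

P(V = 0) = 0.322.
Σ U·P over the event = 2·(0.161) + 5·(0.032) + 7·(0.129) = 1.385.
E[U | V = 0] = (1.385) / (0.322) = 4.3012.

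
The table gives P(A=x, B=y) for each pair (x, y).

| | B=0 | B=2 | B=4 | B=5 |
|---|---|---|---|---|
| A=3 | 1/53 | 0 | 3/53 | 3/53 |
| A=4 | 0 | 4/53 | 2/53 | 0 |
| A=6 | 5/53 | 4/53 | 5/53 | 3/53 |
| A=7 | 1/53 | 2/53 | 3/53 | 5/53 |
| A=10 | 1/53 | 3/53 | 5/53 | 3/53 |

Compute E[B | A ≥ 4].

141/46

P(A ≥ 4) = 46/53.
Summing B·P(A=x,B=y) over the conditioning event gives 141/53.
E[B | A ≥ 4] = (141/53) / (46/53) = 141/46.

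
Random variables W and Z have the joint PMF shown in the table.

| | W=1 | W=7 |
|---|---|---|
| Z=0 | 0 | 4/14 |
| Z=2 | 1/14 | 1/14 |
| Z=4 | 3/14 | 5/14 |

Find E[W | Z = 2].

4

P(Z = 2) = 1/7.
Σ W·P over the event = 1·(1/14) + 7·(1/14) = 4/7.
E[W | Z = 2] = (4/7) / (1/7) = 4.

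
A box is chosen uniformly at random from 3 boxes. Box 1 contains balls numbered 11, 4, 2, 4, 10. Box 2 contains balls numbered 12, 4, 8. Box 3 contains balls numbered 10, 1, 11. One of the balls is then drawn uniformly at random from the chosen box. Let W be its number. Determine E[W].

E[W | box 1] = (11+4+2+4+10)/5 = 31/5.
E[W | box 2] = (12+4+8)/3 = 8.
E[W | box 3] = (10+1+11)/3 = 22/3.
By the law of total expectation,
E[W] = (1/3)·(31/5) + (1/3)·(8) + (1/3)·(22/3) = 323/45.

323/45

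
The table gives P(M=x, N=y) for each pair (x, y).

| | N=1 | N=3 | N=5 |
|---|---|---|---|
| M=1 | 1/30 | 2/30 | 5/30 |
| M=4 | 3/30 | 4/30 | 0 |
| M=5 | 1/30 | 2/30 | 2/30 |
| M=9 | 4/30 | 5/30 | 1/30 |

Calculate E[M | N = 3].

P(N = 3) = 13/30.
Σ M·P over the event = 1·(2/30) + 4·(4/30) + 5·(2/30) + 9·(5/30) = 73/30.
E[M | N = 3] = (73/30) / (13/30) = 73/13.

73/13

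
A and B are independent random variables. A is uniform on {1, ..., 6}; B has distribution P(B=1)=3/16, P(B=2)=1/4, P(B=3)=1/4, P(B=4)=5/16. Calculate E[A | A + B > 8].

79/14

P(A + B > 8) = 7/48.
Summing A·P(x,y) over outcomes with A + B > 8 gives 79/96.
E[A | A + B > 8] = (79/96) / (7/48) = 79/14.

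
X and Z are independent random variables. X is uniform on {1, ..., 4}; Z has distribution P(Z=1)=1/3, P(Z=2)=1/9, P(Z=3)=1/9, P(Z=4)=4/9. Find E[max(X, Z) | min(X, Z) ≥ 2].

P(min(X, Z) ≥ 2) = 1/2.
Summing max(X,Z)·P(x,y) over outcomes with min(X, Z) ≥ 2 gives 67/36.
E[max(X, Z) | min(X, Z) ≥ 2] = (67/36) / (1/2) = 67/18.

67/18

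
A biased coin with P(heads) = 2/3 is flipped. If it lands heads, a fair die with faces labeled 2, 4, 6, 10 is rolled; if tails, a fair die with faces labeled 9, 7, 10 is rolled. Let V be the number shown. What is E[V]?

E[V | heads] = (2+4+6+10)/4 = 11/2.
E[V | tails] = (9+7+10)/3 = 26/3.
E[V] = (2/3)·(11/2) + (1/3)·(26/3) = 59/9.

59/9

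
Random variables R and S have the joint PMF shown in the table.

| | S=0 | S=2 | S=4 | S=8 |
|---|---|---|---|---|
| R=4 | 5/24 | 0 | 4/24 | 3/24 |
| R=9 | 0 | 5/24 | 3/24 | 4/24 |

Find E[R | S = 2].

9

P(S = 2) = 5/24.
Summing R·P(R=x,S=y) over the conditioning event gives 15/8.
E[R | S = 2] = (15/8) / (5/24) = 9.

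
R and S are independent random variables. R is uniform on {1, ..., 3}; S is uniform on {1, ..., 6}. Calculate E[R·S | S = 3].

Outcomes with S = 3: (1,3), (2,3), (3,3), each with probability 1/18.
E[R·S | S = 3] = (3 + 6 + 9) / 3 = 6.

6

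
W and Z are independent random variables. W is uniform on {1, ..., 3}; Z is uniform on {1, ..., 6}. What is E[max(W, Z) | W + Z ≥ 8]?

Outcomes with W + Z ≥ 8: (2,6), (3,5), (3,6), each with probability 1/18.
E[max(W, Z) | W + Z ≥ 8] = (6 + 5 + 6) / 3 = 17/3.

17/3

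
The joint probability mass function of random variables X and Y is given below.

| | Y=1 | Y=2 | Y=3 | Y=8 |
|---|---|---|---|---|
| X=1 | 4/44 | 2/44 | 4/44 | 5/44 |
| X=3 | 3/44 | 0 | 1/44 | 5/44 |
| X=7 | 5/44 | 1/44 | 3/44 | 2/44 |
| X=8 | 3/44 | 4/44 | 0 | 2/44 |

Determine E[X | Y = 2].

P(Y = 2) = 7/44.
Summing X·P(X=x,Y=y) over the conditioning event gives 41/44.
E[X | Y = 2] = (41/44) / (7/44) = 41/7.

41/7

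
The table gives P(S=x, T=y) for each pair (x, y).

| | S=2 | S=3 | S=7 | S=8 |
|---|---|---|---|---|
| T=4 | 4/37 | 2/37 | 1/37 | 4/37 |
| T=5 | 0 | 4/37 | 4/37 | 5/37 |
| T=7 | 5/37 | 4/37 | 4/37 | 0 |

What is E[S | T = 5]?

80/13

P(T = 5) = 13/37.
Σ S·P over the event = 3·(4/37) + 7·(4/37) + 8·(5/37) = 80/37.
E[S | T = 5] = (80/37) / (13/37) = 80/13.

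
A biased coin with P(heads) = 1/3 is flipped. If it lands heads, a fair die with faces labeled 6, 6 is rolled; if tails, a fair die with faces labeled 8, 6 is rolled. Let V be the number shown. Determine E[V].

20/3

E[V | heads] = (6+6)/2 = 6.
E[V | tails] = (8+6)/2 = 7.
E[V] = (1/3)·(6) + (2/3)·(7) = 20/3.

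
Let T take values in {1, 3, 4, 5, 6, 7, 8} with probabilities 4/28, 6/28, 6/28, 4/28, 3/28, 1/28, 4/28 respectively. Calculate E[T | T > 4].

P(T > 4) = 3/7.
Σ over the event: 5·1/7 + 6·3/28 + 7·1/28 + 8·1/7 = 11/4.
E[T | T > 4] = (11/4) / (3/7) = 77/12.

77/12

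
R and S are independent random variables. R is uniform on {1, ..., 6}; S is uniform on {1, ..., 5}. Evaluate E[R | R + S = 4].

P(R + S = 4) = 1/10.
Summing R·P(x,y) over outcomes with R + S = 4 gives 1/5.
E[R | R + S = 4] = (1/5) / (1/10) = 2.

2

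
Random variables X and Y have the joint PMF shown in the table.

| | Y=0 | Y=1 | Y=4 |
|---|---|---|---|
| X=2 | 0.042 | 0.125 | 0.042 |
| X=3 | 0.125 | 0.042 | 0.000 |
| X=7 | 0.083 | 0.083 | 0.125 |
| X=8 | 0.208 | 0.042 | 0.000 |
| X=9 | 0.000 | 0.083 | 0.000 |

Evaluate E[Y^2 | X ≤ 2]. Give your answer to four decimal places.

3.8134

P(X ≤ 2) = 0.209.
Σ Y^2·P over the event = 0·(0.042) + 1·(0.125) + 16·(0.042) = 0.797.
E[Y^2 | X ≤ 2] = (0.797) / (0.209) = 3.8134.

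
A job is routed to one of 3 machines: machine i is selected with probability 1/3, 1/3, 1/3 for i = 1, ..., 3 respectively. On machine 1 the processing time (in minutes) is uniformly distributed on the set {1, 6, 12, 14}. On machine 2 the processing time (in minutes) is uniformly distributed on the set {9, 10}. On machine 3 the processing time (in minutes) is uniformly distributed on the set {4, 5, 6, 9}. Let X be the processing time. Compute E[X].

E[X | machine 1] = (1+6+12+14)/4 = 33/4.
E[X | machine 2] = (9+10)/2 = 19/2.
E[X | machine 3] = (4+5+6+9)/4 = 6.
By the law of total expectation,
E[X] = (1/3)·(33/4) + (1/3)·(19/2) + (1/3)·(6) = 95/12.

95/12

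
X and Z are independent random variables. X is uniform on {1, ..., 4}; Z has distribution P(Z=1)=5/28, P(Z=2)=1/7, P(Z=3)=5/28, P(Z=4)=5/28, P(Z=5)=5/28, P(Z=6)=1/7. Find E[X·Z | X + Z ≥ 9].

268/13

P(X + Z ≥ 9) = 13/112.
Summing XZ·P(x,y) over outcomes with X + Z ≥ 9 gives 67/28.
E[X·Z | X + Z ≥ 9] = (67/28) / (13/112) = 268/13.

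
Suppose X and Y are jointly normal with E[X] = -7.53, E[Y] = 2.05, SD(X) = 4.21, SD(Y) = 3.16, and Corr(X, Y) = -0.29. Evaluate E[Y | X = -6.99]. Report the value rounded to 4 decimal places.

E[Y | X=x] = μ_Y + ρ(σ_Y/σ_X)(x − μ_X) for jointly normal variables.
E[Y | X=-6.99] = 2.05 + (-0.29)·(3.16/4.21)·(-6.99 − (-7.53)) = 2.05 + (-0.21767)·(0.54) = 1.9325.

1.9325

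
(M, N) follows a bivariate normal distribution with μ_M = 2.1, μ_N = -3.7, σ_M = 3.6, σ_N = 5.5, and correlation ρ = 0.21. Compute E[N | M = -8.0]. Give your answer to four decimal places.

-6.9404

E[N | M=x] = μ_N + ρ(σ_N/σ_M)(x − μ_M) for jointly normal variables.
E[N | M=-8.0] = -3.7 + (0.21)·(5.5/3.6)·(-8.0 − (2.1)) = -3.7 + (0.32083)·(-10.1) = -6.9404.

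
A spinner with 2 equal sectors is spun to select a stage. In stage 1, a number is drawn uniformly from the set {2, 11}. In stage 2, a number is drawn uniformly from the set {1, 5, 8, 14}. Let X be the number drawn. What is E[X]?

27/4

E[X | stage 1] = (2+11)/2 = 13/2.
E[X | stage 2] = (1+5+8+14)/4 = 7.
By the law of total expectation,
E[X] = (1/2)·(13/2) + (1/2)·(7) = 27/4.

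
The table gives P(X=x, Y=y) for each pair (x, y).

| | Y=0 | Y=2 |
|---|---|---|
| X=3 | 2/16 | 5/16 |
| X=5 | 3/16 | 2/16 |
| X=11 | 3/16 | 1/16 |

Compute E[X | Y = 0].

P(Y = 0) = 1/2.
Σ X·P over the event = 3·(2/16) + 5·(3/16) + 11·(3/16) = 27/8.
E[X | Y = 0] = (27/8) / (1/2) = 27/4.

27/4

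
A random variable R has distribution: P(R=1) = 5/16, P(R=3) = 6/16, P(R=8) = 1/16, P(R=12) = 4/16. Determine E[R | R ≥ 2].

P(R ≥ 2) = 11/16.
Σ over the event: 3·3/8 + 8·1/16 + 12·1/4 = 37/8.
E[R | R ≥ 2] = (37/8) / (11/16) = 74/11.

74/11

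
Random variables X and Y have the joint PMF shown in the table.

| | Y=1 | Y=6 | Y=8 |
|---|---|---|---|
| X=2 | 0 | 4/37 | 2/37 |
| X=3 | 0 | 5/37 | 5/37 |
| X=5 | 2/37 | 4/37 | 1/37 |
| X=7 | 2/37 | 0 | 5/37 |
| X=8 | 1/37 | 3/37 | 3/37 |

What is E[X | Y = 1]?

P(Y = 1) = 5/37.
Summing X·P(X=x,Y=y) over the conditioning event gives 32/37.
E[X | Y = 1] = (32/37) / (5/37) = 32/5.

32/5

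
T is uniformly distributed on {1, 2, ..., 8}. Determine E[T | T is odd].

Given T is odd, T is equally likely to be any of {1, 3, 5, 7}.
E[T | T is odd] = (1 + 3 + 5 + 7) / 4 = 4.

4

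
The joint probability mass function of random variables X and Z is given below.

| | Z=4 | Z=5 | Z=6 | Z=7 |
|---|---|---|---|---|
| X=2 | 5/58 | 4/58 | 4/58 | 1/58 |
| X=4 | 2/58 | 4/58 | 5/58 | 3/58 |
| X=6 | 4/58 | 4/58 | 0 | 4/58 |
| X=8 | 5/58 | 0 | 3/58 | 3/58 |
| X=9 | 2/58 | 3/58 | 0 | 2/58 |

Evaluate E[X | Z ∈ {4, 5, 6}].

P(Z ∈ {4, 5, 6}) = 45/58.
Summing X·P(X=x,Z=y) over the conditioning event gives 227/58.
E[X | Z ∈ {4, 5, 6}] = (227/58) / (45/58) = 227/45.

227/45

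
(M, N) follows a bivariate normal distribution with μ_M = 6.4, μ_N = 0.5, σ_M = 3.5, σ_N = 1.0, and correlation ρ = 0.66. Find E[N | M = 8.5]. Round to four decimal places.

0.8960

The regression of N on M has slope ρ·σ_N/σ_M and passes through (μ_M, μ_N).
E[N | M=8.5] = 0.5 + (0.66)·(1.0/3.5)·(8.5 − (6.4)) = 0.5 + (0.18857)·(2.1) = 0.8960.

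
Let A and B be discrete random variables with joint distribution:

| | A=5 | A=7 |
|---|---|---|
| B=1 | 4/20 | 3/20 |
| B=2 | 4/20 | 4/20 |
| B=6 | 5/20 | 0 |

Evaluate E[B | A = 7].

P(A = 7) = 7/20.
Σ B·P over the event = 1·(3/20) + 2·(4/20) = 11/20.
E[B | A = 7] = (11/20) / (7/20) = 11/7.

11/7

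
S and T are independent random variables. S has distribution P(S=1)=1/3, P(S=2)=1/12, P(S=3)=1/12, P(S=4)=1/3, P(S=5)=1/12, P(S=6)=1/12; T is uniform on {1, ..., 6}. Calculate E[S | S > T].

P(S > T) = 1/3.
Summing S·P(x,y) over outcomes with S > T gives 53/36.
E[S | S > T] = (53/36) / (1/3) = 53/12.

53/12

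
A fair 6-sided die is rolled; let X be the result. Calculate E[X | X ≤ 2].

Given X ≤ 2, X is equally likely to be any of {1, 2}.
E[X | X ≤ 2] = (1 + 2) / 2 = 3/2.

3/2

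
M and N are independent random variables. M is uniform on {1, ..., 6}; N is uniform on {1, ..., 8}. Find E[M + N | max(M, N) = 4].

44/7

Outcomes with max(M, N) = 4: (1,4), (2,4), (3,4), (4,1), (4,2), (4,3), (4,4), each with probability 1/48.
E[M + N | max(M, N) = 4] = (5 + 6 + 7 + 5 + 6 + 7 + 8) / 7 = 44/7.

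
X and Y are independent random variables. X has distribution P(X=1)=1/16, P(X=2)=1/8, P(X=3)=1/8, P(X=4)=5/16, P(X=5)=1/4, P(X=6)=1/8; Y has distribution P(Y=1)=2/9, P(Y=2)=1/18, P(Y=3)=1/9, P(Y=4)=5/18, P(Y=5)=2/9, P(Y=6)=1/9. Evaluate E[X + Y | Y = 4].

127/16

P(Y = 4) = 5/18.
Summing (X+Y)·P(x,y) over outcomes with Y = 4 gives 635/288.
E[X + Y | Y = 4] = (635/288) / (5/18) = 127/16.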